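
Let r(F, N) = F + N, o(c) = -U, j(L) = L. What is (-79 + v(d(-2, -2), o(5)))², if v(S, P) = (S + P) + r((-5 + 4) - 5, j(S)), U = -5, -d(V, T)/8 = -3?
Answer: 1024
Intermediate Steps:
d(V, T) = 24 (d(V, T) = -8*(-3) = 24)
o(c) = 5 (o(c) = -1*(-5) = 5)
v(S, P) = -6 + P + 2*S (v(S, P) = (S + P) + (((-5 + 4) - 5) + S) = (P + S) + ((-1 - 5) + S) = (P + S) + (-6 + S) = -6 + P + 2*S)
(-79 + v(d(-2, -2), o(5)))² = (-79 + (-6 + 5 + 2*24))² = (-79 + (-6 + 5 + 48))² = (-79 + 47)² = (-32)² = 1024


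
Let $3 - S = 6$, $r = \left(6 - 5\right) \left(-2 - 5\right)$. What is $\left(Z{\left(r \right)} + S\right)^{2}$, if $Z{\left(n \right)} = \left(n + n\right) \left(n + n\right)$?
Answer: $37249$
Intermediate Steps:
$r = -7$ ($r = 1 \left(-7\right) = -7$)
$Z{\left(n \right)} = 4 n^{2}$ ($Z{\left(n \right)} = 2 n 2 n = 4 n^{2}$)
$S = -3$ ($S = 3 - 6 = -3$)
$\left(Z{\left(r \right)} + S\right)^{2} = \left(4 \left(-7\right)^{2} - 3\right)^{2} = \left(4 \cdot 49 - 3\right)^{2} = \left(196 - 3\right)^{2} = 193^{2} = 37249$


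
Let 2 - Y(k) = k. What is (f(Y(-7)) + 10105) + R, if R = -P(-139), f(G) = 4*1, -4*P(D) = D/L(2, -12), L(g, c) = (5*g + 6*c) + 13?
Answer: 1981503/196 ≈ 10110.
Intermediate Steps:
Y(k) = 2 - k
L(g, c) = 13 + 5*g + 6*c
P(D) = D/196 (P(D) = -D/(4*(13 + 5*2 + 6*(-12))) = -D/(4*(13 + 10 - 72)) = -D/(4*(-49)) = -D*(-1)/(4*49) = -(-1)*D/196 = D/196)
f(G) = 4
R = 139/196 (R = -(-139)/196 = -1*(-139/196) = 139/196 ≈ 0.70918)
(f(Y(-7)) + 10105) + R = (4 + 10105) + 139/196 = 10109 + 139/196 = 1981503/196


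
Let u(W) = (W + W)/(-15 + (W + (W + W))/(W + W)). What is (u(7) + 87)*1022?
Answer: 2372062/27 ≈ 87854.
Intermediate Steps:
u(W) = -4*W/27 (u(W) = (2*W)/(-15 + (W + 2*W)/((2*W))) = (2*W)/(-15 + (3*W)*(1/(2*W))) = (2*W)/(-15 + 3/2) = (2*W)/(-27/2) = (2*W)*(-2/27) = -4*W/27)
(u(7) + 87)*1022 = (-4/27*7 + 87)*1022 = (-28/27 + 87)*1022 = (2321/27)*1022 = 2372062/27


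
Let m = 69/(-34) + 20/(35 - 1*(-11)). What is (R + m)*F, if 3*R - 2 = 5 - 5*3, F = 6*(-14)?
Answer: 139958/391 ≈ 357.95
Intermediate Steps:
m = -1247/782 (m = 69*(-1/34) + 20/(35 + 11) = -69/34 + 20/46 = -69/34 + 20*(1/46) = -69/34 + 10/23 = -1247/782 ≈ -1.5946)
F = -84
R = -8/3 (R = ⅔ + (5 - 5*3)/3 = ⅔ + (5 - 15)/3 = ⅔ + (⅓)*(-10) = ⅔ - 10/3 = -8/3 ≈ -2.6667)
(R + m)*F = (-8/3 - 1247/782)*(-84) = -9997/2346*(-84) = 139958/391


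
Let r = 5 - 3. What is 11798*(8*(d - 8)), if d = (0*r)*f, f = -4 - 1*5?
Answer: -755072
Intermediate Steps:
f = -9 (f = -4 - 5 = -9)
r = 2
d = 0 (d = (0*2)*(-9) = 0*(-9) = 0)
11798*(8*(d - 8)) = 11798*(8*(0 - 8)) = 11798*(8*(-8)) = 11798*(-64) = -755072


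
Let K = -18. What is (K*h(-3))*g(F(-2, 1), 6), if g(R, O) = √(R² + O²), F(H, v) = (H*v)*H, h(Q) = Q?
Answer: 108*√13 ≈ 389.40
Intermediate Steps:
F(H, v) = v*H²
g(R, O) = √(O² + R²)
(K*h(-3))*g(F(-2, 1), 6) = (-18*(-3))*√(6² + (1*(-2)²)²) = 54*√(36 + (1*4)²) = 54*√(36 + 4²) = 54*√(36 + 16) = 54*√52 = 54*(2*√13) = 108*√13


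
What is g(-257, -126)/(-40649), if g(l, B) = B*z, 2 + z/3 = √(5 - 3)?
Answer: -108/5807 + 54*√2/5807 ≈ -0.0054473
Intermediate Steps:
z = -6 + 3*√2 (z = -6 + 3*√(5 - 3) = -6 + 3*√2 ≈ -1.7574)
g(l, B) = B*(-6 + 3*√2)
g(-257, -126)/(-40649) = (3*(-126)*(-2 + √2))/(-40649) = (756 - 378*√2)*(-1/40649) = -108/5807 + 54*√2/5807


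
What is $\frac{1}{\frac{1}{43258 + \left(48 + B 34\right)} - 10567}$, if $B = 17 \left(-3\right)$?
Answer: $- \frac{41572}{439291323} \approx -9.4634 \cdot 10^{-5}$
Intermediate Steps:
$B = -51$
$\frac{1}{\frac{1}{43258 + \left(48 + B 34\right)} - 10567} = \frac{1}{\frac{1}{43258 + \left(48 - 1734\right)} - 10567} = \frac{1}{\frac{1}{43258 - 1686} - 10567} = \frac{1}{\frac{1}{41572} - 10567} = \frac{1}{- \frac{439291323}{41572}} = - \frac{41572}{439291323}$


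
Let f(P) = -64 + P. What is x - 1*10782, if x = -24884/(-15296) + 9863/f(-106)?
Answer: -3522910551/325040 ≈ -10838.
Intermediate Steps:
x = -18329271/325040 (x = -24884/(-15296) + 9863/(-64 - 106) = -24884*(-1/15296) + 9863/(-170) = 6221/3824 + 9863*(-1/170) = 6221/3824 - 9863/170 = -18329271/325040 ≈ -56.391)
x - 1*10782 = -18329271/325040 - 1*10782 = -18329271/325040 - 10782 = -3522910551/325040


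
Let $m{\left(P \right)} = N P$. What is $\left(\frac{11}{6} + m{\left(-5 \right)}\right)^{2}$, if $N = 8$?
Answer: $\frac{52441}{36} \approx 1456.7$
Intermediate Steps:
$m{\left(P \right)} = 8 P$
$\left(\frac{11}{6} + m{\left(-5 \right)}\right)^{2} = \left(\frac{11}{6} + 8 \left(-5\right)\right)^{2} = \left(11 \cdot \frac{1}{6} - 40\right)^{2} = \left(\frac{11}{6} - 40\right)^{2} = \left(- \frac{229}{6}\right)^{2} = \frac{52441}{36}$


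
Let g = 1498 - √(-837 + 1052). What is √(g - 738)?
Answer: √(760 - √215) ≈ 27.301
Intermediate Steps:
g = 1498 - √215 ≈ 1483.3
√(g - 738) = √((1498 - √215) - 738) = √(760 - √215)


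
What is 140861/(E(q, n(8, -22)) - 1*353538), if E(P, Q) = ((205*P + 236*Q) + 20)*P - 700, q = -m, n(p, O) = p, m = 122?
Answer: 140861/2464206 ≈ 0.057163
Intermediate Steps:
q = -122 (q = -1*122 = -122)
E(P, Q) = -700 + P*(20 + 205*P + 236*Q) (E(P, Q) = (20 + 205*P + 236*Q)*P - 700 = P*(20 + 205*P + 236*Q) - 700 = -700 + P*(20 + 205*P + 236*Q))
140861/(E(q, n(8, -22)) - 1*353538) = 140861/((-700 + 20*(-122) + 205*(-122)² + 236*(-122)*8) - 1*353538) = 140861/((-700 - 2440 + 205*14884 - 230336) - 353538) = 140861/((-700 - 2440 + 3051220 - 230336) - 353538) = 140861/(2817744 - 353538) = 140861/2464206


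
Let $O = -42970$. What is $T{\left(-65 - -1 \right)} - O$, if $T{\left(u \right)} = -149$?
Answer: $42821$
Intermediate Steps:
$T{\left(-65 - -1 \right)} - O = -149 - -42970 = -149 + 42970 = 42821$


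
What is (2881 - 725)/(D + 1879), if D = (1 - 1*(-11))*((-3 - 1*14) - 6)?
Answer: 308/229 ≈ 1.3450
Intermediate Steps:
D = -276 (D = (1 + 11)*((-3 - 14) - 6) = 12*(-17 - 6) = 12*(-23) = -276)
(2881 - 725)/(D + 1879) = (2881 - 725)/(-276 + 1879) = 2156/1603 = 2156*(1/1603) = 308/229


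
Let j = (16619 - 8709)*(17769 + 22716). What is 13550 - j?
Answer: -320222800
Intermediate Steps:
j = 320236350 (j = 7910*40485 = 320236350)
13550 - j = 13550 - 1*320236350 = 13550 - 320236350 = -320222800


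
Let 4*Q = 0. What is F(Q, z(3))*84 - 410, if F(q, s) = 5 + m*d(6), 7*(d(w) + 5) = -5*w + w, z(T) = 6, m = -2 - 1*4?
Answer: 4258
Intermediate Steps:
Q = 0 (Q = (¼)*0 = 0)
m = -6 (m = -2 - 4 = -6)
d(w) = -5 - 4*w/7 (d(w) = -5 + (-5*w + w)/7 = -5 + (-4*w)/7 = -5 - 4*w/7)
F(q, s) = 389/7 (F(q, s) = 5 - 6*(-5 - 4/7*6) = 5 - 6*(-5 - 24/7) = 5 - 6*(-59/7) = 5 + 354/7 = 389/7)
F(Q, z(3))*84 - 410 = (389/7)*84 - 410 = 4668 - 410 = 4258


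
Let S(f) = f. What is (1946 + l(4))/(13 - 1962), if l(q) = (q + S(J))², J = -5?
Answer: -1947/1949 ≈ -0.99897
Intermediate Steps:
l(q) = (-5 + q)² (l(q) = (q - 5)² = (-5 + q)²)
(1946 + l(4))/(13 - 1962) = (1946 + (-5 + 4)²)/(13 - 1962) = (1946 + (-1)²)/(-1949) = (1946 + 1)*(-1/1949) = 1947*(-1/1949) = -1947/1949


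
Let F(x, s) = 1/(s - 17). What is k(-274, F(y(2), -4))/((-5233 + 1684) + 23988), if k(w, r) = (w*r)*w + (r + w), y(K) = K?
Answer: -80831/429219 ≈ -0.18832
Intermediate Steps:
F(x, s) = 1/(-17 + s)
k(w, r) = r + w + r*w² (k(w, r) = (r*w)*w + (r + w) = r*w² + (r + w) = r + w + r*w²)
k(-274, F(y(2), -4))/((-5233 + 1684) + 23988) = (1/(-17 - 4) - 274 + (-274)²/(-17 - 4))/((-5233 + 1684) + 23988) = (1/(-21) - 274 + 75076/(-21))/(-3549 + 23988) = (-1/21 - 274 - 1/21*75076)/20439 = (-1/21 - 274 - 75076/21)*(1/20439) = -80831/21*1/20439 = -80831/429219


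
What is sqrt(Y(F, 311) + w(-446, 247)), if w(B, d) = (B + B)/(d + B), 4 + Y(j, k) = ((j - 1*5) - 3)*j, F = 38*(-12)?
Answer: 12*sqrt(58187202)/199 ≈ 459.98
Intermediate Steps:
F = -456
Y(j, k) = -4 + j*(-8 + j) (Y(j, k) = -4 + ((j - 1*5) - 3)*j = -4 + ((j - 5) - 3)*j = -4 + ((-5 + j) - 3)*j = -4 + (-8 + j)*j = -4 + j*(-8 + j))
w(B, d) = 2*B/(B + d) (w(B, d) = (2*B)/(B + d) = 2*B/(B + d))
sqrt(Y(F, 311) + w(-446, 247)) = sqrt((-4 + (-456)**2 - 8*(-456)) + 2*(-446)/(-446 + 247)) = sqrt((-4 + 207936 + 3648) + 2*(-446)/(-199)) = sqrt(211580 + 2*(-446)*(-1/199)) = sqrt(211580 + 892/199) = sqrt(42105312/199) = 12*sqrt(58187202)/199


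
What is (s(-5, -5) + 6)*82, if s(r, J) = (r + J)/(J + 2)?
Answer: 2296/3 ≈ 765.33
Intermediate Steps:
s(r, J) = (J + r)/(2 + J)
(s(-5, -5) + 6)*82 = ((-5 - 5)/(2 - 5) + 6)*82 = (-10/(-3) + 6)*82 = (-⅓*(-10) + 6)*82 = (10/3 + 6)*82 = (28/3)*82 = 2296/3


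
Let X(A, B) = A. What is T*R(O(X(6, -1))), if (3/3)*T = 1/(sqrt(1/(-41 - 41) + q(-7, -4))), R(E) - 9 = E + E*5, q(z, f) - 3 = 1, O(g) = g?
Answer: 15*sqrt(26814)/109 ≈ 22.534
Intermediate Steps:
q(z, f) = 4 (q(z, f) = 3 + 1 = 4)
R(E) = 9 + 6*E (R(E) = 9 + (E + E*5) = 9 + (E + 5*E) = 9 + 6*E)
T = sqrt(26814)/327 (T = 1/(sqrt(1/(-41 - 41) + 4)) = 1/(sqrt(1/(-82) + 4)) = 1/(sqrt(-1/82 + 4)) = 1/(sqrt(327/82)) = 1/(sqrt(26814)/82) = sqrt(26814)/327 ≈ 0.50076)
T*R(O(X(6, -1))) = (sqrt(26814)/327)*(9 + 6*6) = (sqrt(26814)/327)*(9 + 36) = (sqrt(26814)/327)*45 = 15*sqrt(26814)/109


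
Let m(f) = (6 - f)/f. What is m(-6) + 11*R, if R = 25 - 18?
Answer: 75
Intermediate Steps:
m(f) = (6 - f)/f
R = 7
m(-6) + 11*R = (6 - 1*(-6))/(-6) + 11*7 = -(6 + 6)/6 + 77 = -⅙*12 + 77 = -2 + 77 = 75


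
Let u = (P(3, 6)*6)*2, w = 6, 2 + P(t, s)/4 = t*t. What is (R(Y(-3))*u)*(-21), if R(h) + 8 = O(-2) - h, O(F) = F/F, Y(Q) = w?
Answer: 91728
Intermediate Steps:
P(t, s) = -8 + 4*t² (P(t, s) = -8 + 4*(t*t) = -8 + 4*t²)
Y(Q) = 6
O(F) = 1
u = 336 (u = ((-8 + 4*3²)*6)*2 = ((-8 + 4*9)*6)*2 = ((-8 + 36)*6)*2 = (28*6)*2 = 168*2 = 336)
R(h) = -7 - h (R(h) = -8 + (1 - h) = -7 - h)
(R(Y(-3))*u)*(-21) = ((-7 - 1*6)*336)*(-21) = ((-7 - 6)*336)*(-21) = -13*336*(-21) = -4368*(-21) = 91728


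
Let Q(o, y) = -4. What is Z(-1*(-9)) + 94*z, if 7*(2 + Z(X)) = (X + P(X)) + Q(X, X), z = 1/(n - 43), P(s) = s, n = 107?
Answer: 47/32 ≈ 1.4688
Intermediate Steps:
z = 1/64 (z = 1/(107 - 43) = 1/64 ≈ 0.015625)
Z(X) = -18/7 + 2*X/7 (Z(X) = -2 + ((X + X) - 4)/7 = -2 + (2*X - 4)/7 = -2 + (-4 + 2*X)/7 = -2 + (-4/7 + 2*X/7) = -18/7 + 2*X/7)
Z(-1*(-9)) + 94*z = (-18/7 + 2*(-1*(-9))/7) + 94*(1/64) = (-18/7 + (2/7)*9) + 47/32 = (-18/7 + 18/7) + 47/32 = 0 + 47/32 = 47/32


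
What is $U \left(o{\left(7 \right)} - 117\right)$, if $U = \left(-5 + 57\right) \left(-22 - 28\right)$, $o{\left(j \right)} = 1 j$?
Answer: $286000$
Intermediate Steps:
$o{\left(j \right)} = j$
$U = -2600$ ($U = 52 \left(-50\right) = -2600$)
$U \left(o{\left(7 \right)} - 117\right) = - 2600 \left(7 - 117\right) = \left(-2600\right) \left(-110\right) = 286000$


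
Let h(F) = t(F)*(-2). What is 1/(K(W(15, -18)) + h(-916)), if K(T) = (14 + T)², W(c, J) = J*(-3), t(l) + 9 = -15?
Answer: 1/4672 ≈ 0.00021404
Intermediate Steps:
t(l) = -24 (t(l) = -9 - 15 = -24)
h(F) = 48 (h(F) = -24*(-2) = 48)
W(c, J) = -3*J
1/(K(W(15, -18)) + h(-916)) = 1/((14 - 3*(-18))² + 48) = 1/((14 + 54)² + 48) = 1/(68² + 48) = 1/(4624 + 48) = 1/4672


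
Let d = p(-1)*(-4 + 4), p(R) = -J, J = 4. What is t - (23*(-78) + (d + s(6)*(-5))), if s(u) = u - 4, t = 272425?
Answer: 274229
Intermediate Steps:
p(R) = -4 (p(R) = -1*4 = -4)
s(u) = -4 + u
d = 0 (d = -4*(-4 + 4) = -4*0 = 0)
t - (23*(-78) + (d + s(6)*(-5))) = 272425 - (23*(-78) + (0 + (-4 + 6)*(-5))) = 272425 - (-1794 + (0 + 2*(-5))) = 272425 - (-1794 + (0 - 10)) = 272425 - (-1794 - 10) = 272425 - 1*(-1804) = 272425 + 1804 = 274229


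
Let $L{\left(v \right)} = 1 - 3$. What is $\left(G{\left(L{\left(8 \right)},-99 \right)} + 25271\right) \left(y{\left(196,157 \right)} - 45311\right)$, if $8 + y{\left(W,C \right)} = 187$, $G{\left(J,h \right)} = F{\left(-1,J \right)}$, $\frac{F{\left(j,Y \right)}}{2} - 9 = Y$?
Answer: $-1141162620$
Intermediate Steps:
$F{\left(j,Y \right)} = 18 + 2 Y$
$L{\left(v \right)} = -2$
$G{\left(J,h \right)} = 18 + 2 J$
$y{\left(W,C \right)} = 179$ ($y{\left(W,C \right)} = -8 + 187 = 179$)
$\left(G{\left(L{\left(8 \right)},-99 \right)} + 25271\right) \left(y{\left(196,157 \right)} - 45311\right) = \left(\left(18 + 2 \left(-2\right)\right) + 25271\right) \left(179 - 45311\right) = \left(\left(18 - 4\right) + 25271\right) \left(-45132\right) = \left(14 + 25271\right) \left(-45132\right) = 25285 \left(-45132\right) = -1141162620$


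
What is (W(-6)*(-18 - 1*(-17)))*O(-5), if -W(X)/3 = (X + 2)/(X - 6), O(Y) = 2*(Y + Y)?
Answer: -20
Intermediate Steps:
O(Y) = 4*Y (O(Y) = 2*(2*Y) = 4*Y)
W(X) = -3*(2 + X)/(-6 + X) (W(X) = -3*(X + 2)/(X - 6) = -3*(2 + X)/(-6 + X))
(W(-6)*(-18 - 1*(-17)))*O(-5) = ((3*(-2 - 1*(-6))/(-6 - 6))*(-18 - 1*(-17)))*(4*(-5)) = ((3*(-2 + 6)/(-12))*(-18 + 17))*(-20) = ((3*(-1/12)*4)*(-1))*(-20) = -1*(-1)*(-20) = 1*(-20) = -20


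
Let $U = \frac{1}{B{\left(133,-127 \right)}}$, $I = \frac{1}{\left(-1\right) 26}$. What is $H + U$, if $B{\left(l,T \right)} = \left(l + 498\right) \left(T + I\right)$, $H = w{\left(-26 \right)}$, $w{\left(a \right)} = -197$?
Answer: $- \frac{410586047}{2084193} \approx -197.0$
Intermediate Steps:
$H = -197$
$I = - \frac{1}{26}$ ($I = \frac{1}{-26} = - \frac{1}{26} \approx -0.038462$)
$B{\left(l,T \right)} = \left(498 + l\right) \left(- \frac{1}{26} + T\right)$ ($B{\left(l,T \right)} = \left(l + 498\right) \left(T - \frac{1}{26}\right) = \left(498 + l\right) \left(- \frac{1}{26} + T\right)$)
$U = - \frac{26}{2084193}$ ($U = \frac{1}{- \frac{249}{13} + 498 \left(-127\right) - \frac{133}{26} - 16891} = \frac{1}{- \frac{249}{13} - 63246 - \frac{133}{26} - 16891} = \frac{1}{- \frac{2084193}{26}} = - \frac{26}{2084193} \approx -1.2475 \cdot 10^{-5}$)
$H + U = -197 - \frac{26}{2084193} = - \frac{410586047}{2084193}$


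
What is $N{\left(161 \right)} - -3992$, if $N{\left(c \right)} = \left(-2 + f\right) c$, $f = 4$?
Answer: $4314$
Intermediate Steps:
$N{\left(c \right)} = 2 c$ ($N{\left(c \right)} = \left(-2 + 4\right) c = 2 c$)
$N{\left(161 \right)} - -3992 = 2 \cdot 161 - -3992 = 322 + \left(-20519 + 24511\right) = 322 + 3992 = 4314$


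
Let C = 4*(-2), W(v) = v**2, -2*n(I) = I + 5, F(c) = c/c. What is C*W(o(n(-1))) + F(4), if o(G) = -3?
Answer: -71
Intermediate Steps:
F(c) = 1
n(I) = -5/2 - I/2 (n(I) = -(I + 5)/2 = -(5 + I)/2 = -5/2 - I/2)
C = -8
C*W(o(n(-1))) + F(4) = -8*(-3)**2 + 1 = -8*9 + 1 = -72 + 1 = -71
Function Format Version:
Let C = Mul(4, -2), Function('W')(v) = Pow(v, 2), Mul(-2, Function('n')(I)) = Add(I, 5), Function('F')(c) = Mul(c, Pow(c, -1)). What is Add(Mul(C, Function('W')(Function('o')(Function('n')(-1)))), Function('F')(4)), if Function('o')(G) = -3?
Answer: -71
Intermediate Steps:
Function('F')(c) = 1
Function('n')(I) = Add(Rational(-5, 2), Mul(Rational(-1, 2), I)) (Function('n')(I) = Mul(Rational(-1, 2), Add(I, 5)) = Mul(Rational(-1, 2), Add(5, I)) = Add(Rational(-5, 2), Mul(Rational(-1, 2), I)))
C = -8
Add(Mul(C, Function('W')(Function('o')(Function('n')(-1)))), Function('F')(4)) = Add(Mul(-8, Pow(-3, 2)), 1) = Add(Mul(-8, 9), 1) = Add(-72, 1) = -71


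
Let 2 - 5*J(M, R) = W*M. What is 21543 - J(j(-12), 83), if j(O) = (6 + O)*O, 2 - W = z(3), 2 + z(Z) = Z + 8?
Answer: 107209/5 ≈ 21442.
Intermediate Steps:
z(Z) = 6 + Z (z(Z) = -2 + (Z + 8) = -2 + (8 + Z) = 6 + Z)
W = -7 (W = 2 - (6 + 3) = 2 - 1*9 = 2 - 9 = -7)
j(O) = O*(6 + O)
J(M, R) = ⅖ + 7*M/5 (J(M, R) = ⅖ - (-7)*M/5 = ⅖ + 7*M/5)
21543 - J(j(-12), 83) = 21543 - (⅖ + 7*(-12*(6 - 12))/5) = 21543 - (⅖ + 7*(-12*(-6))/5) = 21543 - (⅖ + (7/5)*72) = 21543 - (⅖ + 504/5) = 21543 - 1*506/5 = 21543 - 506/5 = 107209/5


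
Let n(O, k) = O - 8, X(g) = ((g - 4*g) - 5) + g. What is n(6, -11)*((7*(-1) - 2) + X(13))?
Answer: 80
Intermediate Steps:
X(g) = -5 - 2*g (X(g) = (-3*g - 5) + g = (-5 - 3*g) + g = -5 - 2*g)
n(O, k) = -8 + O
n(6, -11)*((7*(-1) - 2) + X(13)) = (-8 + 6)*((7*(-1) - 2) + (-5 - 2*13)) = -2*((-7 - 2) + (-5 - 26)) = -2*(-9 - 31) = -2*(-40) = 80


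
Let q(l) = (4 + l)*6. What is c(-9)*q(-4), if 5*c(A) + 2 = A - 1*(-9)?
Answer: 0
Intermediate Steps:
q(l) = 24 + 6*l
c(A) = 7/5 + A/5 (c(A) = -⅖ + (A - 1*(-9))/5 = -⅖ + (A + 9)/5 = -⅖ + (9 + A)/5 = -⅖ + (9/5 + A/5) = 7/5 + A/5)
c(-9)*q(-4) = (7/5 + (⅕)*(-9))*(24 + 6*(-4)) = (7/5 - 9/5)*(24 - 24) = -⅖*0 = 0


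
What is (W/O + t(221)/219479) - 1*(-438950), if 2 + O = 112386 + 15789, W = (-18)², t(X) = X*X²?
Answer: 949969979090523/2163944759 ≈ 4.3900e+5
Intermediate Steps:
t(X) = X³
W = 324
O = 128173 (O = -2 + (112386 + 15789) = -2 + 128175 = 128173)
(W/O + t(221)/219479) - 1*(-438950) = (324/128173 + 221³/219479) - 1*(-438950) = (324*(1/128173) + 10793861*(1/219479)) + 438950 = (324/128173 + 830297/16883) + 438950 = 106427127473/2163944759 + 438950 = 949969979090523/2163944759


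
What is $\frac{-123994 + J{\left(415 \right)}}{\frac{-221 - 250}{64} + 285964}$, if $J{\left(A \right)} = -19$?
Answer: $- \frac{7936832}{18301225} \approx -0.43368$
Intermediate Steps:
$\frac{-123994 + J{\left(415 \right)}}{\frac{-221 - 250}{64} + 285964} = \frac{-123994 - 19}{\frac{-221 - 250}{64} + 285964} = - \frac{124013}{\left(-471\right) \frac{1}{64} + 285964} = - \frac{124013}{- \frac{471}{64} + 285964} = - \frac{124013}{\frac{18301225}{64}} = \left(-124013\right) \frac{64}{18301225} = - \frac{7936832}{18301225}$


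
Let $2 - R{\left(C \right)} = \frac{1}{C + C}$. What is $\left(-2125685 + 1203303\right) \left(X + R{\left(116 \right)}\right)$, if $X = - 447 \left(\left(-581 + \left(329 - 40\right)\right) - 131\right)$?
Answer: $- \frac{20231183200705}{116} \approx -1.7441 \cdot 10^{11}$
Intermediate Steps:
$R{\left(C \right)} = 2 - \frac{1}{2 C}$ ($R{\left(C \right)} = 2 - \frac{1}{C + C} = 2 - \frac{1}{2 C}$)
$X = 189081$ ($X = - 447 \left(\left(-581 + \left(329 - 40\right)\right) - 131\right) = - 447 \left(\left(-581 + 289\right) - 131\right) = - 447 \left(-292 - 131\right) = \left(-447\right) \left(-423\right) = 189081$)
$\left(-2125685 + 1203303\right) \left(X + R{\left(116 \right)}\right) = \left(-2125685 + 1203303\right) \left(189081 + \left(2 - \frac{1}{2 \cdot 116}\right)\right) = - 922382 \left(189081 + \left(2 - \frac{1}{232}\right)\right) = - 922382 \left(189081 + \frac{463}{232}\right) = \left(-922382\right) \frac{43867255}{232} = - \frac{20231183200705}{116}$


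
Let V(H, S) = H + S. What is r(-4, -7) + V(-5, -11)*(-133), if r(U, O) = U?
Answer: 2124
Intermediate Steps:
r(-4, -7) + V(-5, -11)*(-133) = -4 + (-5 - 11)*(-133) = -4 - 16*(-133) = -4 + 2128 = 2124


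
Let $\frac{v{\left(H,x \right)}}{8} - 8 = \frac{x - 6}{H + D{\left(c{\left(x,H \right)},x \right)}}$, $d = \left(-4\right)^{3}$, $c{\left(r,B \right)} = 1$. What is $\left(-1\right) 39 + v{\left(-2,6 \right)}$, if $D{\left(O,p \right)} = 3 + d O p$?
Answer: $25$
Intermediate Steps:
$d = -64$
$D{\left(O,p \right)} = 3 - 64 O p$
$v{\left(H,x \right)} = 64 + \frac{8 \left(-6 + x\right)}{3 + H - 64 x}$ ($v{\left(H,x \right)} = 64 + 8 \frac{x - 6}{H + \left(3 - 64 x\right)} = 64 + 8 \frac{-6 + x}{H - \left(-3 + 64 x\right)} = 64 + 8 \frac{-6 + x}{3 + H - 64 x} = 64 + \frac{8 \left(-6 + x\right)}{3 + H - 64 x}$)
$\left(-1\right) 39 + v{\left(-2,6 \right)} = \left(-1\right) 39 + \frac{8 \left(18 - 3066 + 8 \left(-2\right)\right)}{3 - 2 - 384} = -39 + \frac{8 \left(18 - 3066 - 16\right)}{3 - 2 - 384} = -39 + 8 \frac{1}{-383} \left(-3064\right) = -39 + 8 \left(- \frac{1}{383}\right) \left(-3064\right) = -39 + 64 = 25$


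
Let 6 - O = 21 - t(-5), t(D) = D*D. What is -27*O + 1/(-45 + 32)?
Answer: -3511/13 ≈ -270.08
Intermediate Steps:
t(D) = D²
O = 10 (O = 6 - (21 - 1*(-5)²) = 6 - (21 - 1*25) = 6 - (21 - 25) = 6 - 1*(-4) = 6 + 4 = 10)
-27*O + 1/(-45 + 32) = -27*10 + 1/(-45 + 32) = -270 + 1/(-13) = -270 - 1/13 = -3511/13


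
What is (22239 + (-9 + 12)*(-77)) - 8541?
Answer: 13467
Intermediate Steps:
(22239 + (-9 + 12)*(-77)) - 8541 = (22239 + 3*(-77)) - 8541 = (22239 - 231) - 8541 = 22008 - 8541 = 13467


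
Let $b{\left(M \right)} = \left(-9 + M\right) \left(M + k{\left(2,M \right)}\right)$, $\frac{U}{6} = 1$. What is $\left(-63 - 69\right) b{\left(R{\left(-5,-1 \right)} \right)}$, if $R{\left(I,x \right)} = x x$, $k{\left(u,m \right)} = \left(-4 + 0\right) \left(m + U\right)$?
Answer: $-28512$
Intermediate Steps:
$U = 6$ ($U = 6 \cdot 1 = 6$)
$k{\left(u,m \right)} = -24 - 4 m$ ($k{\left(u,m \right)} = \left(-4 + 0\right) \left(m + 6\right) = - 4 \left(6 + m\right) = -24 - 4 m$)
$R{\left(I,x \right)} = x^{2}$
$b{\left(M \right)} = \left(-24 - 3 M\right) \left(-9 + M\right)$ ($b{\left(M \right)} = \left(-9 + M\right) \left(M - \left(24 + 4 M\right)\right) = \left(-9 + M\right) \left(-24 - 3 M\right) = \left(-24 - 3 M\right) \left(-9 + M\right)$)
$\left(-63 - 69\right) b{\left(R{\left(-5,-1 \right)} \right)} = \left(-63 - 69\right) \left(216 - 3 \left(\left(-1\right)^{2}\right)^{2} + 3 \left(-1\right)^{2}\right) = - 132 \left(216 - 3 \cdot 1^{2} + 3 \cdot 1\right) = - 132 \left(216 - 3 + 3\right) = \left(-132\right) 216 = -28512$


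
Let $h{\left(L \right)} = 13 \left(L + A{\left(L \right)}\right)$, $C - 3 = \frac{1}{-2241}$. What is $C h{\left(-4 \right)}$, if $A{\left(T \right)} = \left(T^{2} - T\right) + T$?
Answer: $\frac{349544}{747} \approx 467.93$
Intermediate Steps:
$A{\left(T \right)} = T^{2}$
$C = \frac{6722}{2241}$ ($C = 3 + \frac{1}{-2241} = 3 - \frac{1}{2241} = \frac{6722}{2241} \approx 2.9996$)
$h{\left(L \right)} = 13 L + 13 L^{2}$ ($h{\left(L \right)} = 13 \left(L + L^{2}\right) = 13 L + 13 L^{2}$)
$C h{\left(-4 \right)} = \frac{6722 \cdot 13 \left(-4\right) \left(1 - 4\right)}{2241} = \frac{6722 \cdot 13 \left(-4\right) \left(-3\right)}{2241} = \frac{6722}{2241} \cdot 156 = \frac{349544}{747}$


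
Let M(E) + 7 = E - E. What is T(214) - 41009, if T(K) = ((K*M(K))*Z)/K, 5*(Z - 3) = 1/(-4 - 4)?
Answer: -1641193/40 ≈ -41030.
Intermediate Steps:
M(E) = -7 (M(E) = -7 + (E - E) = -7 + 0 = -7)
Z = 119/40 (Z = 3 + 1/(5*(-4 - 4)) = 3 + (⅕)/(-8) = 3 + (⅕)*(-⅛) = 3 - 1/40 = 119/40 ≈ 2.9750)
T(K) = -833/40 (T(K) = ((K*(-7))*(119/40))/K = (-7*K*(119/40))/K = (-833*K/40)/K = -833/40)
T(214) - 41009 = -833/40 - 41009 = -1641193/40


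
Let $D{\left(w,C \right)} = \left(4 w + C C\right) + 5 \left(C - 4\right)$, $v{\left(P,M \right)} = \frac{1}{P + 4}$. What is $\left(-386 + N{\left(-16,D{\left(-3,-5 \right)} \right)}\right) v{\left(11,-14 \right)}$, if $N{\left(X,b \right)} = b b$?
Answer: $\frac{638}{15} \approx 42.533$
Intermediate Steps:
$v{\left(P,M \right)} = \frac{1}{4 + P}$
$D{\left(w,C \right)} = -20 + C^{2} + 4 w + 5 C$ ($D{\left(w,C \right)} = \left(4 w + C^{2}\right) + 5 \left(-4 + C\right) = \left(C^{2} + 4 w\right) + \left(-20 + 5 C\right) = -20 + C^{2} + 4 w + 5 C$)
$N{\left(X,b \right)} = b^{2}$
$\left(-386 + N{\left(-16,D{\left(-3,-5 \right)} \right)}\right) v{\left(11,-14 \right)} = \frac{-386 + \left(-20 + \left(-5\right)^{2} + 4 \left(-3\right) + 5 \left(-5\right)\right)^{2}}{4 + 11} = \frac{-386 + \left(-20 + 25 - 12 - 25\right)^{2}}{15} = \left(-386 + \left(-32\right)^{2}\right) \frac{1}{15} = \left(-386 + 1024\right) \frac{1}{15} = 638 \cdot \frac{1}{15} = \frac{638}{15}$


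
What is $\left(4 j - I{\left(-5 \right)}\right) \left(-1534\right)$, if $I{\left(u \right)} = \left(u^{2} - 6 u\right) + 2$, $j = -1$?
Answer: $93574$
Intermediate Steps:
$I{\left(u \right)} = 2 + u^{2} - 6 u$
$\left(4 j - I{\left(-5 \right)}\right) \left(-1534\right) = \left(4 \left(-1\right) - \left(2 + \left(-5\right)^{2} - -30\right)\right) \left(-1534\right) = \left(-4 - \left(2 + 25 + 30\right)\right) \left(-1534\right) = \left(-4 - 57\right) \left(-1534\right) = \left(-61\right) \left(-1534\right) = 93574$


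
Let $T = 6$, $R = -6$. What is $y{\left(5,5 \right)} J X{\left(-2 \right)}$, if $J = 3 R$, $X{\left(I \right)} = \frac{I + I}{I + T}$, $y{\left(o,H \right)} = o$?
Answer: $90$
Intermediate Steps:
$X{\left(I \right)} = \frac{2 I}{6 + I}$ ($X{\left(I \right)} = \frac{I + I}{I + 6} = \frac{2 I}{6 + I}$)
$J = -18$ ($J = 3 \left(-6\right) = -18$)
$y{\left(5,5 \right)} J X{\left(-2 \right)} = 5 \left(-18\right) 2 \left(-2\right) \frac{1}{6 - 2} = - 90 \cdot 2 \left(-2\right) \frac{1}{4} = \left(-90\right) \left(-1\right) = 90$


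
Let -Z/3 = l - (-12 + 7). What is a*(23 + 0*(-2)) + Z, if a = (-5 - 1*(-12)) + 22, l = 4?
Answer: 640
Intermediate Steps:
a = 29 (a = (-5 + 12) + 22 = 7 + 22 = 29)
Z = -27 (Z = -3*(4 - (-12 + 7)) = -3*(4 - 1*(-5)) = -3*(4 + 5) = -3*9 = -27)
a*(23 + 0*(-2)) + Z = 29*(23 + 0*(-2)) - 27 = 29*(23 + 0) - 27 = 29*23 - 27 = 667 - 27 = 640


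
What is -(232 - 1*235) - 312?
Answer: -309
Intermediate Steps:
-(232 - 1*235) - 312 = -(232 - 235) - 312 = -1*(-3) - 312 = 3 - 312 = -309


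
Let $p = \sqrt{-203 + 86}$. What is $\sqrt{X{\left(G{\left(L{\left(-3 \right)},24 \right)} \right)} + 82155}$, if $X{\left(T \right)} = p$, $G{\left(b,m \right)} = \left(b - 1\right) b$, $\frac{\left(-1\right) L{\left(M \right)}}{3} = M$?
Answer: $\sqrt{82155 + 3 i \sqrt{13}} \approx 286.63 + 0.019 i$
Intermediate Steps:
$L{\left(M \right)} = - 3 M$
$p = 3 i \sqrt{13}$ ($p = \sqrt{-117} = 3 i \sqrt{13} \approx 10.817 i$)
$G{\left(b,m \right)} = b \left(-1 + b\right)$ ($G{\left(b,m \right)} = \left(-1 + b\right) b = b \left(-1 + b\right)$)
$X{\left(T \right)} = 3 i \sqrt{13}$
$\sqrt{X{\left(G{\left(L{\left(-3 \right)},24 \right)} \right)} + 82155} = \sqrt{3 i \sqrt{13} + 82155} = \sqrt{82155 + 3 i \sqrt{13}}$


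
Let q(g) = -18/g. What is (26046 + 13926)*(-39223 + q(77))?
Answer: -120722994708/77 ≈ -1.5678e+9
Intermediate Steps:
(26046 + 13926)*(-39223 + q(77)) = (26046 + 13926)*(-39223 - 18/77) = 39972*(-39223 - 18*1/77) = 39972*(-39223 - 18/77) = 39972*(-3020189/77) = -120722994708/77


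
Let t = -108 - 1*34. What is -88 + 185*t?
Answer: -26358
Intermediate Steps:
t = -142 (t = -108 - 34 = -142)
-88 + 185*t = -88 + 185*(-142) = -88 - 26270 = -26358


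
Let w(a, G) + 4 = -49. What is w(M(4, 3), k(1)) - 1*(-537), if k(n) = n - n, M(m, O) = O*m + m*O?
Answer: 484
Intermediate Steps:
M(m, O) = 2*O*m (M(m, O) = O*m + O*m = 2*O*m)
k(n) = 0
w(a, G) = -53 (w(a, G) = -4 - 49 = -53)
w(M(4, 3), k(1)) - 1*(-537) = -53 - 1*(-537) = -53 + 537 = 484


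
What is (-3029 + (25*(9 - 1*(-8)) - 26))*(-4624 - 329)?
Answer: 13026390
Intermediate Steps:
(-3029 + (25*(9 - 1*(-8)) - 26))*(-4624 - 329) = (-3029 + (25*(9 + 8) - 26))*(-4953) = (-3029 + (25*17 - 26))*(-4953) = (-3029 + (425 - 26))*(-4953) = (-3029 + 399)*(-4953) = -2630*(-4953) = 13026390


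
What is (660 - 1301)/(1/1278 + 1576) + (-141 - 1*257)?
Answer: -802442540/2014129 ≈ -398.41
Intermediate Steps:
(660 - 1301)/(1/1278 + 1576) + (-141 - 1*257) = -641/(1/1278 + 1576) + (-141 - 257) = -641/2014129/1278 - 398 = -641*1278/2014129 - 398 = -819198/2014129 - 398 = -802442540/2014129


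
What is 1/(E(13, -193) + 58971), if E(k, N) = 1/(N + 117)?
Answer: 76/4481795 ≈ 1.6957e-5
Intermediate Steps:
E(k, N) = 1/(117 + N)
1/(E(13, -193) + 58971) = 1/(1/(117 - 193) + 58971) = 1/(1/(-76) + 58971) = 1/(-1/76 + 58971) = 1/(4481795/76) = 76/4481795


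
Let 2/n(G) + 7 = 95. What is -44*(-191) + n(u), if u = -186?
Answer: 369777/44 ≈ 8404.0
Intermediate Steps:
n(G) = 1/44 (n(G) = 2/(-7 + 95) = 2/88 = 2*(1/88) = 1/44)
-44*(-191) + n(u) = -44*(-191) + 1/44 = 8404 + 1/44 = 369777/44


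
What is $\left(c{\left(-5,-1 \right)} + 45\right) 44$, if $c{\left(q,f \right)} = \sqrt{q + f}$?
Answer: $1980 + 44 i \sqrt{6} \approx 1980.0 + 107.78 i$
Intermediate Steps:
$c{\left(q,f \right)} = \sqrt{f + q}$
$\left(c{\left(-5,-1 \right)} + 45\right) 44 = \left(\sqrt{-1 - 5} + 45\right) 44 = \left(\sqrt{-6} + 45\right) 44 = \left(i \sqrt{6} + 45\right) 44 = \left(45 + i \sqrt{6}\right) 44 = 1980 + 44 i \sqrt{6}$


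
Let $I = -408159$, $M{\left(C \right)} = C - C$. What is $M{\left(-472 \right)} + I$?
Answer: $-408159$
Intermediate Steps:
$M{\left(C \right)} = 0$
$M{\left(-472 \right)} + I = 0 - 408159 = -408159$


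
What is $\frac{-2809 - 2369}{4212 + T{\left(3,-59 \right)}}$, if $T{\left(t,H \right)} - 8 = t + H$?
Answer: $- \frac{863}{694} \approx -1.2435$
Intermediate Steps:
$T{\left(t,H \right)} = 8 + H + t$ ($T{\left(t,H \right)} = 8 + \left(t + H\right) = 8 + \left(H + t\right) = 8 + H + t$)
$\frac{-2809 - 2369}{4212 + T{\left(3,-59 \right)}} = \frac{-2809 - 2369}{4212 + \left(8 - 59 + 3\right)} = - \frac{5178}{4212 - 48} = - \frac{5178}{4164} = \left(-5178\right) \frac{1}{4164} = - \frac{863}{694}$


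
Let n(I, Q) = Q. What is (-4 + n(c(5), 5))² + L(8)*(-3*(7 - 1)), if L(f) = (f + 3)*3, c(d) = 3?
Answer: -593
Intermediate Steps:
L(f) = 9 + 3*f (L(f) = (3 + f)*3 = 9 + 3*f)
(-4 + n(c(5), 5))² + L(8)*(-3*(7 - 1)) = (-4 + 5)² + (9 + 3*8)*(-3*(7 - 1)) = 1² + (9 + 24)*(-3*6) = 1 + 33*(-18) = 1 - 594 = -593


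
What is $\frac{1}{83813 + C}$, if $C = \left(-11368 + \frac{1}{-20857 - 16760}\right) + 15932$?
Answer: $\frac{37617}{3324477608} \approx 1.1315 \cdot 10^{-5}$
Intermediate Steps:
$C = \frac{171683987}{37617}$ ($C = \left(-11368 + \frac{1}{-37617}\right) + 15932 = \left(-11368 - \frac{1}{37617}\right) + 15932 = - \frac{427630057}{37617} + 15932 = \frac{171683987}{37617} \approx 4564.0$)
$\frac{1}{83813 + C} = \frac{1}{83813 + \frac{171683987}{37617}} = \frac{1}{\frac{3324477608}{37617}} = \frac{37617}{3324477608}$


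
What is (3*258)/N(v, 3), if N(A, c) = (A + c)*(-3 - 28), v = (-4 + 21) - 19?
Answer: -774/31 ≈ -24.968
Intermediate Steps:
v = -2 (v = 17 - 19 = -2)
N(A, c) = -31*A - 31*c (N(A, c) = (A + c)*(-31) = -31*A - 31*c)
(3*258)/N(v, 3) = (3*258)/(-31*(-2) - 31*3) = 774/(62 - 93) = 774/(-31) = 774*(-1/31) = -774/31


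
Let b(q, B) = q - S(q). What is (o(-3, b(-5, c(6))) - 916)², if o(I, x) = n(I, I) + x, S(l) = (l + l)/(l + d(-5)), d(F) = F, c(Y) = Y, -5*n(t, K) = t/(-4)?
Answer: 340144249/400 ≈ 8.5036e+5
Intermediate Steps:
n(t, K) = t/20 (n(t, K) = -t/(5*(-4)) = -t*(-1)/(5*4) = -(-1)*t/20 = t/20)
S(l) = 2*l/(-5 + l) (S(l) = (l + l)/(l - 5) = (2*l)/(-5 + l) = 2*l/(-5 + l))
b(q, B) = q - 2*q/(-5 + q)
o(I, x) = x + I/20 (o(I, x) = I/20 + x = x + I/20)
(o(-3, b(-5, c(6))) - 916)² = ((-5*(-7 - 5)/(-5 - 5) + (1/20)*(-3)) - 916)² = ((-5*(-12)/(-10) - 3/20) - 916)² = ((-5*(-⅒)*(-12) - 3/20) - 916)² = ((-6 - 3/20) - 916)² = (-123/20 - 916)² = (-18443/20)² = 340144249/400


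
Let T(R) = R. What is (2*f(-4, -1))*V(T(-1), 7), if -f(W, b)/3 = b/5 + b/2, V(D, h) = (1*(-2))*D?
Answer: 42/5 ≈ 8.4000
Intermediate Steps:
V(D, h) = -2*D
f(W, b) = -21*b/10 (f(W, b) = -3*(b/5 + b/2) = -21*b/10)
(2*f(-4, -1))*V(T(-1), 7) = (2*(-21/10*(-1)))*(-2*(-1)) = (2*(21/10))*2 = (21/5)*2 = 42/5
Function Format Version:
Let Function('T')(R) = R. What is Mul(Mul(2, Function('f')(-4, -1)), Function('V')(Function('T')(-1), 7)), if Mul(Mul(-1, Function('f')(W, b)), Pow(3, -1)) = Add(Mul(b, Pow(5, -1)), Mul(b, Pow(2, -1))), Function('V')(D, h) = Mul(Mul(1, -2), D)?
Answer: Rational(42, 5) ≈ 8.4000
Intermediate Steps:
Function('V')(D, h) = Mul(-2, D)
Function('f')(W, b) = Mul(Rational(-21, 10), b) (Function('f')(W, b) = Mul(-3, Add(Mul(b, Pow(5, -1)), Mul(b, Pow(2, -1)))) = Mul(-3, Add(Mul(b, Rational(1, 5)), Mul(b, Rational(1, 2)))) = Mul(-3, Add(Mul(Rational(1, 5), b), Mul(Rational(1, 2), b))) = Mul(-3, Mul(Rational(7, 10), b)) = Mul(Rational(-21, 10), b))
Mul(Mul(2, Function('f')(-4, -1)), Function('V')(Function('T')(-1), 7)) = Mul(Mul(2, Mul(Rational(-21, 10), -1)), Mul(-2, -1)) = Mul(Mul(2, Rational(21, 10)), 2) = Mul(Rational(21, 5), 2) = Rational(42, 5)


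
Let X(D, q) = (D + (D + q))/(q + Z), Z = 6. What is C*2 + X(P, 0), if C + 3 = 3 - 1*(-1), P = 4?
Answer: 10/3 ≈ 3.3333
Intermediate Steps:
C = 1 (C = -3 + (3 - 1*(-1)) = -3 + (3 + 1) = -3 + 4 = 1)
X(D, q) = (q + 2*D)/(6 + q) (X(D, q) = (D + (D + q))/(q + 6) = (q + 2*D)/(6 + q))
C*2 + X(P, 0) = 1*2 + (0 + 2*4)/(6 + 0) = 2 + (0 + 8)/6 = 2 + (1/6)*8 = 2 + 4/3 = 10/3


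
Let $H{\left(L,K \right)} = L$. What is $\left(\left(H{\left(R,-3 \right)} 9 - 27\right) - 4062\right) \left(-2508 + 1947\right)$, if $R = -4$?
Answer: $2314125$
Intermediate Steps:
$\left(\left(H{\left(R,-3 \right)} 9 - 27\right) - 4062\right) \left(-2508 + 1947\right) = \left(\left(\left(-4\right) 9 - 27\right) - 4062\right) \left(-2508 + 1947\right) = \left(\left(-36 - 27\right) - 4062\right) \left(-561\right) = \left(-63 - 4062\right) \left(-561\right) = \left(-4125\right) \left(-561\right) = 2314125$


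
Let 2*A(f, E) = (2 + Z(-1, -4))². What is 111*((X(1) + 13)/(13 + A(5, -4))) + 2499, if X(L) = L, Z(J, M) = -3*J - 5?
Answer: 34041/13 ≈ 2618.5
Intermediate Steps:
Z(J, M) = -5 - 3*J
A(f, E) = 0 (A(f, E) = (2 + (-5 - 3*(-1)))²/2 = (2 + (-5 + 3))²/2 = (2 - 2)²/2 = (½)*0² = (½)*0 = 0)
111*((X(1) + 13)/(13 + A(5, -4))) + 2499 = 111*((1 + 13)/(13 + 0)) + 2499 = 111*(14/13) + 2499 = 1554/13 + 2499 = 34041/13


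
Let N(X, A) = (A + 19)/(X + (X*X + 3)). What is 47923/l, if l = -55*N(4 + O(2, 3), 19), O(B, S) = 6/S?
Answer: -431307/418 ≈ -1031.8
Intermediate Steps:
N(X, A) = (19 + A)/(3 + X + X**2) (N(X, A) = (19 + A)/(X + (X**2 + 3)) = (19 + A)/(X + (3 + X**2)) = (19 + A)/(3 + X + X**2))
l = -418/9 (l = -55*(19 + 19)/(3 + (4 + 6/3) + (4 + 6/3)**2) = -55*38/(3 + (4 + 6*(1/3)) + (4 + 6*(1/3))**2) = -55*38/(3 + (4 + 2) + (4 + 2)**2) = -55*38/(3 + 6 + 6**2) = -55*38/(3 + 6 + 36) = -55*38/45 = -418/9 ≈ -46.444)
47923/l = 47923/(-418/9) = 47923*(-9/418) = -431307/418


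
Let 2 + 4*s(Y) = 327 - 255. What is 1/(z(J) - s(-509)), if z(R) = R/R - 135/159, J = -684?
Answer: -106/1839 ≈ -0.057640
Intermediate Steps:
s(Y) = 35/2 (s(Y) = -½ + (327 - 255)/4 = -½ + (¼)*72 = -½ + 18 = 35/2)
z(R) = 8/53 (z(R) = 1 - 135*1/159 = 1 - 45/53 = 8/53)
1/(z(J) - s(-509)) = 1/(8/53 - 1*35/2) = 1/(8/53 - 35/2) = 1/(-1839/106) = -106/1839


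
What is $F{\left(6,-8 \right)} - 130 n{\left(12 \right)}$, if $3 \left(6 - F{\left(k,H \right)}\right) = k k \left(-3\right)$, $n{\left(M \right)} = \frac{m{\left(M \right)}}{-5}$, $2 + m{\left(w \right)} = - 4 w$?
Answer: $-1258$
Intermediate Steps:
$m{\left(w \right)} = -2 - 4 w$
$n{\left(M \right)} = \frac{2}{5} + \frac{4 M}{5}$ ($n{\left(M \right)} = \frac{-2 - 4 M}{-5} = \left(-2 - 4 M\right) \left(- \frac{1}{5}\right) = \frac{2}{5} + \frac{4 M}{5}$)
$F{\left(k,H \right)} = 6 + k^{2}$ ($F{\left(k,H \right)} = 6 - \frac{k k \left(-3\right)}{3} = 6 - \frac{k^{2} \left(-3\right)}{3} = 6 - \frac{\left(-3\right) k^{2}}{3} = 6 + k^{2}$)
$F{\left(6,-8 \right)} - 130 n{\left(12 \right)} = \left(6 + 6^{2}\right) - 130 \left(\frac{2}{5} + \frac{4}{5} \cdot 12\right) = \left(6 + 36\right) - 130 \left(\frac{2}{5} + \frac{48}{5}\right) = 42 - 1300 = -1258$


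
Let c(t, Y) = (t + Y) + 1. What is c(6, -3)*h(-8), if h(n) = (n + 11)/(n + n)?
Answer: -¾ ≈ -0.75000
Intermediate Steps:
h(n) = (11 + n)/(2*n) (h(n) = (11 + n)/((2*n)) = (11 + n)*(1/(2*n)) = (11 + n)/(2*n))
c(t, Y) = 1 + Y + t (c(t, Y) = (Y + t) + 1 = 1 + Y + t)
c(6, -3)*h(-8) = (1 - 3 + 6)*((½)*(11 - 8)/(-8)) = 4*((½)*(-⅛)*3) = 4*(-3/16) = -¾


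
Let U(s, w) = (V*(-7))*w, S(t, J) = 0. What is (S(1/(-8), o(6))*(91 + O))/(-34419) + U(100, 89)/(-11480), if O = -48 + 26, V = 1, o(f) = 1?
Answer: 89/1640 ≈ 0.054268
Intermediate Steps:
U(s, w) = -7*w (U(s, w) = (1*(-7))*w = -7*w)
O = -22
(S(1/(-8), o(6))*(91 + O))/(-34419) + U(100, 89)/(-11480) = (0*(91 - 22))/(-34419) - 7*89/(-11480) = (0*69)*(-1/34419) - 623*(-1/11480) = 0*(-1/34419) + 89/1640 = 0 + 89/1640 = 89/1640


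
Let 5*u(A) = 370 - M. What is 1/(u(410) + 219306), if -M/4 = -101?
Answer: 5/1096496 ≈ 4.5600e-6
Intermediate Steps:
M = 404 (M = -4*(-101) = 404)
u(A) = -34/5 (u(A) = (370 - 1*404)/5 = (370 - 404)/5 = (⅕)*(-34) = -34/5)
1/(u(410) + 219306) = 1/(-34/5 + 219306) = 1/(1096496/5) = 5/1096496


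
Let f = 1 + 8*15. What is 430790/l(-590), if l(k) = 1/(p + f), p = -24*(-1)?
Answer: 62464550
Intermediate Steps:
p = 24
f = 121 (f = 1 + 120 = 121)
l(k) = 1/145 (l(k) = 1/(24 + 121) = 1/145)
430790/l(-590) = 430790/(1/145) = 430790*145 = 62464550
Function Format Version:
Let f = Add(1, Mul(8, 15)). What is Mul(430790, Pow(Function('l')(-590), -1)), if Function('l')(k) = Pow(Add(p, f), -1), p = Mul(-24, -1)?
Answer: 62464550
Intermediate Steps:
p = 24
f = 121 (f = Add(1, 120) = 121)
Function('l')(k) = Rational(1, 145) (Function('l')(k) = Pow(Add(24, 121), -1) = Pow(145, -1) = Rational(1, 145))
Mul(430790, Pow(Function('l')(-590), -1)) = Mul(430790, Pow(Rational(1, 145), -1)) = Mul(430790, 145) = 62464550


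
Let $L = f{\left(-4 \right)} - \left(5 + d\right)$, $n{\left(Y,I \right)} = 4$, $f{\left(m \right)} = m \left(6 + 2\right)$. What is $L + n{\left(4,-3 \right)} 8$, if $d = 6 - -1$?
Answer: $-12$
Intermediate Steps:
$f{\left(m \right)} = 8 m$ ($f{\left(m \right)} = m 8 = 8 m$)
$d = 7$ ($d = 6 + 1 = 7$)
$L = -44$ ($L = 8 \left(-4\right) - 12 = -32 - 12 = -44$)
$L + n{\left(4,-3 \right)} 8 = -44 + 4 \cdot 8 = -44 + 32 = -12$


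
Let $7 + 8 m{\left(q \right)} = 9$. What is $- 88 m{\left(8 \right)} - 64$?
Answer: $-86$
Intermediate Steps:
$m{\left(q \right)} = \frac{1}{4}$ ($m{\left(q \right)} = - \frac{7}{8} + \frac{1}{8} \cdot 9 = - \frac{7}{8} + \frac{9}{8} = \frac{1}{4}$)
$- 88 m{\left(8 \right)} - 64 = \left(-88\right) \frac{1}{4} - 64 = -22 - 64 = -86$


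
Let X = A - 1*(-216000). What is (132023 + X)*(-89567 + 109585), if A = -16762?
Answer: 6631182698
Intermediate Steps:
X = 199238 (X = -16762 - 1*(-216000) = -16762 + 216000 = 199238)
(132023 + X)*(-89567 + 109585) = (132023 + 199238)*(-89567 + 109585) = 331261*20018 = 6631182698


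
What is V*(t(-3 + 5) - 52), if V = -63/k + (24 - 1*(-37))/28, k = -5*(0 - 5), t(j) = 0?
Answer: 3107/175 ≈ 17.754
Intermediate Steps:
k = 25 (k = -5*(-5) = 25)
V = -239/700 (V = -63/25 + (24 - 1*(-37))/28 = -63*1/25 + (24 + 37)*(1/28) = -63/25 + 61*(1/28) = -63/25 + 61/28 = -239/700 ≈ -0.34143)
V*(t(-3 + 5) - 52) = -239*(0 - 52)/700 = -239/700*(-52) = 3107/175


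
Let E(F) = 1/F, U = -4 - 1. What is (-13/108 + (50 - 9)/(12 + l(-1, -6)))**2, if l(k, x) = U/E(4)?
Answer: 1283689/46656 ≈ 27.514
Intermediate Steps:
U = -5
l(k, x) = -20 (l(k, x) = -5/(1/4) = -5/1/4 = -5*4 = -20)
(-13/108 + (50 - 9)/(12 + l(-1, -6)))**2 = (-13/108 + (50 - 9)/(12 - 20))**2 = (-13*1/108 + 41/(-8))**2 = (-13/108 + 41*(-1/8))**2 = (-13/108 - 41/8)**2 = (-1133/216)**2 = 1283689/46656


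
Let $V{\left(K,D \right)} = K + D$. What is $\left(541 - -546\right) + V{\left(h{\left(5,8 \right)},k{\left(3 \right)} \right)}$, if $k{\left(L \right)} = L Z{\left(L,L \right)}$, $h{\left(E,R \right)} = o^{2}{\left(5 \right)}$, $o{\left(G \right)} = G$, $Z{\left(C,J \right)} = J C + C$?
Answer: $1148$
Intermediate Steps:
$Z{\left(C,J \right)} = C + C J$ ($Z{\left(C,J \right)} = C J + C = C + C J$)
$h{\left(E,R \right)} = 25$ ($h{\left(E,R \right)} = 5^{2} = 25$)
$k{\left(L \right)} = L^{2} \left(1 + L\right)$ ($k{\left(L \right)} = L L \left(1 + L\right) = L^{2} \left(1 + L\right)$)
$V{\left(K,D \right)} = D + K$
$\left(541 - -546\right) + V{\left(h{\left(5,8 \right)},k{\left(3 \right)} \right)} = \left(541 - -546\right) + \left(3^{2} \left(1 + 3\right) + 25\right) = \left(541 + 546\right) + \left(9 \cdot 4 + 25\right) = 1087 + \left(36 + 25\right) = 1087 + 61 = 1148$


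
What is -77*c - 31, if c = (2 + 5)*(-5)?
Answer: 2664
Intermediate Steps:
c = -35 (c = 7*(-5) = -35)
-77*c - 31 = -77*(-35) - 31 = 2695 - 31 = 2664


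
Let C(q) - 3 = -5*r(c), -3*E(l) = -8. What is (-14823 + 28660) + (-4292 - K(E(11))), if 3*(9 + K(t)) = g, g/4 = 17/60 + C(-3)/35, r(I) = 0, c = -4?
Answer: 601871/63 ≈ 9553.5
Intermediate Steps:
E(l) = 8/3 (E(l) = -⅓*(-8) = 8/3)
C(q) = 3 (C(q) = 3 - 5*0 = 3 + 0 = 3)
g = 31/21 (g = 4*(17/60 + 3/35) = 4*(31/84) = 31/21 ≈ 1.4762)
K(t) = -536/63 (K(t) = -9 + (⅓)*(31/21) = -9 + 31/63 = -536/63)
(-14823 + 28660) + (-4292 - K(E(11))) = (-14823 + 28660) + (-4292 - 1*(-536/63)) = 13837 + (-4292 + 536/63) = 13837 - 269860/63 = 601871/63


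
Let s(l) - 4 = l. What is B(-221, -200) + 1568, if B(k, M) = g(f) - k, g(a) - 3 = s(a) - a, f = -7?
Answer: 1796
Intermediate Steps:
s(l) = 4 + l
g(a) = 7 (g(a) = 3 + ((4 + a) - a) = 3 + 4 = 7)
B(k, M) = 7 - k
B(-221, -200) + 1568 = (7 - 1*(-221)) + 1568 = (7 + 221) + 1568 = 228 + 1568 = 1796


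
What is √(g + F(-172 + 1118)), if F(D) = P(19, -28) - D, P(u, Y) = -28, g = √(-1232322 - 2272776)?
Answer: √(-974 + I*√3505098) ≈ 23.837 + 39.271*I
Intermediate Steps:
g = I*√3505098 (g = √(-3505098) = I*√3505098 ≈ 1872.2*I)
F(D) = -28 - D
√(g + F(-172 + 1118)) = √(I*√3505098 + (-28 - (-172 + 1118))) = √(I*√3505098 + (-28 - 1*946)) = √(I*√3505098 + (-28 - 946)) = √(I*√3505098 - 974) = √(-974 + I*√3505098)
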